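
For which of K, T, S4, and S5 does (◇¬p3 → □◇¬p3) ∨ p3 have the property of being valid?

S4-tableau for the negation ¬((◇¬p3 → □◇¬p3) ∨ p3):
1. ¬((◇¬p3 → □◇¬p3) ∨ p3), u
2. ¬(◇¬p3 → □◇¬p3), u
3. ¬p3, u
4. ◇¬p3, u
5. ¬□◇¬p3, u
6. ¬p3, v
7. ¬◇¬p3, w
8. p3, w
Accessibility: uRu, uRv, uRw, vRv, wRw
Complete open branch: countermodel on an S4-frame, so not valid in S4, nor in K, T (the same frame is also a K-frame and a T-frame).
S5-tableau for the negation ¬((◇¬p3 → □◇¬p3) ∨ p3):
1. ¬((◇¬p3 → □◇¬p3) ∨ p3), u
2. ¬(◇¬p3 → □◇¬p3), u
3. ¬p3, u
4. ◇¬p3, u
5. ¬□◇¬p3, u
6. ¬p3, v
7. ¬◇¬p3, w
8. p3, u
Accessibility: uRu, uRv, uRw, vRu, vRv, vRw, wRu, wRv, wRw
Branch closes: p3 and ¬p3 both at u.
Every branch closes (one shown): valid in S5.

S5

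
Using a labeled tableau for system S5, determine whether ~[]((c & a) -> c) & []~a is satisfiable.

Unsatisfiable

1. ~[]((c & a) -> c) & []~a, w0
2. ~[]((c & a) -> c), w0
3. []~a, w0
4. ~a, w0
5. ~((c & a) -> c), w1
6. c & a, w1
7. ~c, w1
8. c, w1
9. a, w1
Accessibility: w0Rw0, w0Rw1, w1Rw0, w1Rw1
Branch closes: c and ~c both at w1.
All branches of the tableau close; one closing branch shown above.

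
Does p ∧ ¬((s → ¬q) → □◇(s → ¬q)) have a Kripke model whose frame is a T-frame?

Yes, satisfiable

1. p ∧ ¬((s → ¬q) → □◇(s → ¬q)), w0
2. p, w0
3. ¬((s → ¬q) → □◇(s → ¬q)), w0
4. s → ¬q, w0
5. ¬□◇(s → ¬q), w0
6. ¬q, w0
7. ¬◇(s → ¬q), w1
8. ¬(s → ¬q), w1
9. s, w1
10. q, w1
Accessibility: w0Rw0, w0Rw1, w1Rw1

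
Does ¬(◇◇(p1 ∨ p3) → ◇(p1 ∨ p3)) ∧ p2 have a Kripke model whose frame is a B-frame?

1. ¬(◇◇(p1 ∨ p3) → ◇(p1 ∨ p3)) ∧ p2, 0
2. ¬(◇◇(p1 ∨ p3) → ◇(p1 ∨ p3)), 0
3. p2, 0
4. ◇◇(p1 ∨ p3), 0
5. ¬◇(p1 ∨ p3), 0
6. ¬(p1 ∨ p3), 0
7. ¬p1, 0
8. ¬p3, 0
9. ◇(p1 ∨ p3), 1
10. ¬(p1 ∨ p3), 1
11. ¬p1, 1
12. ¬p3, 1
13. p1 ∨ p3, 2
14. p3, 2
Accessibility: 0R0, 0R1, 1R0, 1R1, 1R2, 2R1, 2R2

Yes, satisfiable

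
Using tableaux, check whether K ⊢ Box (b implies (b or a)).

Tableau for the negation not Box (b implies (b or a)):
1. not Box (b implies (b or a)), 0
2. not (b implies (b or a)), 1   [neg-Box-rule on 1: fresh world 1, 0R1]
3. b, 1   [neg-implies-rule on 2]
4. not (b or a), 1   [neg-implies-rule on 2]
5. not b, 1   [neg-or-rule on 4]
6. not a, 1   [neg-or-rule on 4]
Accessibility: 0R1
Branch closes: b and not b both at 1.
All branches of the negation close; one closing branch shown above.

Yes, valid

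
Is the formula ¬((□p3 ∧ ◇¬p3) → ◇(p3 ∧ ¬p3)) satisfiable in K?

No, unsatisfiable

1. ¬((□p3 ∧ ◇¬p3) → ◇(p3 ∧ ¬p3)), 0
2. □p3 ∧ ◇¬p3, 0
3. ¬◇(p3 ∧ ¬p3), 0
4. □p3, 0
5. ◇¬p3, 0
6. ¬p3, 1
7. ¬(p3 ∧ ¬p3), 1
8. p3, 1
Accessibility: 0R1
Branch closes: p3 and ¬p3 both at 1.
Every branch closes; the branch above is one of them.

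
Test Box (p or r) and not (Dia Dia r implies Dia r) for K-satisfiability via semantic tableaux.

1. Box (p or r) and not (Dia Dia r implies Dia r), u
2. Box (p or r), u
3. not (Dia Dia r implies Dia r), u
4. Dia Dia r, u
5. not Dia r, u
6. Dia r, v
7. p or r, v
8. not r, v
9. p, v
10. r, w
Accessibility: uRv, vRw

Yes, satisfiable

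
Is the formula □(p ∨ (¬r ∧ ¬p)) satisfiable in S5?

Satisfiable

1. □(p ∨ (¬r ∧ ¬p)), w0
2. p ∨ (¬r ∧ ¬p), w0
3. ¬r ∧ ¬p, w0
4. ¬r, w0
5. ¬p, w0
Accessibility: w0Rw0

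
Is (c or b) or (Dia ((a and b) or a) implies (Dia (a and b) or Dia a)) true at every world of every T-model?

Yes, valid

Tableau for the negation not ((c or b) or (Dia ((a and b) or a) implies (Dia (a and b) or Dia a))):
1. not ((c or b) or (Dia ((a and b) or a) implies (Dia (a and b) or Dia a))), w0
2. not (c or b), w0   [neg-or-rule on 1]
3. not (Dia ((a and b) or a) implies (Dia (a and b) or Dia a)), w0   [neg-or-rule on 1]
4. not c, w0   [neg-or-rule on 2]
5. not b, w0   [neg-or-rule on 2]
6. Dia ((a and b) or a), w0   [neg-implies-rule on 3]
7. not (Dia (a and b) or Dia a), w0   [neg-implies-rule on 3]
8. not Dia (a and b), w0   [neg-or-rule on 7]
9. not Dia a, w0   [neg-or-rule on 7]
10. not (a and b), w0   [neg-Dia-rule on 8 via w0Rw0]
11. not a, w0   [neg-Dia-rule on 9 via w0Rw0]
12. (a and b) or a, w1   [Dia-rule on 6: fresh world w1, w0Rw1]
13. not (a and b), w1   [neg-Dia-rule on 8 via w0Rw1]
14. not a, w1   [neg-Dia-rule on 9 via w0Rw1]
15. a and b, w1   [or-rule on 12 (branches; this branch)]
16. a, w1   [and-rule on 15]
17. b, w1   [and-rule on 15]
Accessibility: w0Rw0, w0Rw1, w1Rw1
Branch closes: a and not a both at w1.
All branches of the negation close; one closing branch shown above.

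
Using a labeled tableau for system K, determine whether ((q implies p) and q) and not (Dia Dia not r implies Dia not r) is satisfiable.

1. ((q implies p) and q) and not (Dia Dia not r implies Dia not r), u
2. (q implies p) and q, u
3. not (Dia Dia not r implies Dia not r), u
4. q implies p, u
5. q, u
6. Dia Dia not r, u
7. not Dia not r, u
8. p, u
9. Dia not r, v
10. r, v
11. not r, w
Accessibility: uRv, vRw

Satisfiable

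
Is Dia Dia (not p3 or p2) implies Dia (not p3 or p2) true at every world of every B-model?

Tableau for the negation not (Dia Dia (not p3 or p2) implies Dia (not p3 or p2)):
1. not (Dia Dia (not p3 or p2) implies Dia (not p3 or p2)), u
2. Dia Dia (not p3 or p2), u
3. not Dia (not p3 or p2), u
4. not (not p3 or p2), u
5. p3, u
6. not p2, u
7. Dia (not p3 or p2), v
8. not (not p3 or p2), v
9. p3, v
10. not p2, v
11. not p3 or p2, w
12. p2, w
Accessibility: uRu, uRv, vRu, vRv, vRw, wRv, wRw
The negation has an open branch (countermodel exists).

No, not valid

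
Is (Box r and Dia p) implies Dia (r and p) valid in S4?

Tableau for the negation not ((Box r and Dia p) implies Dia (r and p)):
1. not ((Box r and Dia p) implies Dia (r and p)), u
2. Box r and Dia p, u
3. not Dia (r and p), u
4. Box r, u
5. Dia p, u
6. not (r and p), u
7. r, u
8. not p, u
9. p, v
10. not (r and p), v
11. r, v
12. not p, v
Accessibility: uRu, uRv, vRv
Branch closes: p and not p both at v.
Every branch of the negation's tableau closes; the branch above is one of them.

Yes, valid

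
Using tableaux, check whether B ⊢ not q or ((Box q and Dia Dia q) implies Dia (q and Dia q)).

Yes, valid

Tableau for the negation not (not q or ((Box q and Dia Dia q) implies Dia (q and Dia q))):
1. not (not q or ((Box q and Dia Dia q) implies Dia (q and Dia q))), w0
2. q, w0
3. not ((Box q and Dia Dia q) implies Dia (q and Dia q)), w0
4. Box q and Dia Dia q, w0
5. not Dia (q and Dia q), w0
6. Box q, w0
7. Dia Dia q, w0
8. not (q and Dia q), w0
9. not Dia q, w0
10. not q, w0
Accessibility: w0Rw0
Branch closes: q and not q both at w0.
Every branch of the negation's tableau closes; the branch above is one of them.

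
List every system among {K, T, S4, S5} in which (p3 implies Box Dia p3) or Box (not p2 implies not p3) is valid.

S4-tableau for the negation not ((p3 implies Box Dia p3) or Box (not p2 implies not p3)):
1. not ((p3 implies Box Dia p3) or Box (not p2 implies not p3)), u
2. not (p3 implies Box Dia p3), u
3. not Box (not p2 implies not p3), u
4. p3, u
5. not Box Dia p3, u
6. not (not p2 implies not p3), v
7. not p2, v
8. p3, v
9. not Dia p3, w
10. not p3, w
Accessibility: uRu, uRv, uRw, vRv, wRw
Complete open branch: countermodel on an S4-frame, so not valid in S4, nor in K, T (the same frame is also a K-frame and a T-frame).
S5-tableau for the negation not ((p3 implies Box Dia p3) or Box (not p2 implies not p3)):
1. not ((p3 implies Box Dia p3) or Box (not p2 implies not p3)), u
2. not (p3 implies Box Dia p3), u
3. not Box (not p2 implies not p3), u
4. p3, u
5. not Box Dia p3, u
6. not (not p2 implies not p3), v
7. not p2, v
8. p3, v
9. not Dia p3, w
10. not p3, u
Accessibility: uRu, uRv, uRw, vRu, vRv, vRw, wRu, wRv, wRw
Branch closes: p3 and not p3 both at u.
Every branch closes (one shown): valid in S5.

S5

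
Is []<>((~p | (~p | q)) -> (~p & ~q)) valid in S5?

Invalid (countermodel exists)

Tableau for the negation ~[]<>((~p | (~p | q)) -> (~p & ~q)):
1. ~[]<>((~p | (~p | q)) -> (~p & ~q)), 0
2. ~<>((~p | (~p | q)) -> (~p & ~q)), 1
3. ~((~p | (~p | q)) -> (~p & ~q)), 0
4. ~p | (~p | q), 0
5. ~(~p & ~q), 0
6. ~((~p | (~p | q)) -> (~p & ~q)), 1
7. ~p | (~p | q), 1
8. ~(~p & ~q), 1
9. ~p | q, 0
10. q, 0
11. ~p | q, 1
12. q, 1
Accessibility: 0R0, 0R1, 1R0, 1R1
The negation has an open branch (countermodel exists).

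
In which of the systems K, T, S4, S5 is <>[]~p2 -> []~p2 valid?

S5-tableau for the negation ~(<>[]~p2 -> []~p2):
1. ~(<>[]~p2 -> []~p2), w0
2. <>[]~p2, w0
3. ~[]~p2, w0
4. []~p2, w1
5. ~p2, w0
6. ~p2, w1
7. p2, w2
8. ~p2, w2
Accessibility: w0Rw0, w0Rw1, w0Rw2, w1Rw0, w1Rw1, w1Rw2, w2Rw0, w2Rw1, w2Rw2
Branch closes: p2 and ~p2 both at w2.
Every branch closes (one shown): valid in S5.
S4-tableau for the negation ~(<>[]~p2 -> []~p2):
1. ~(<>[]~p2 -> []~p2), w0
2. <>[]~p2, w0
3. ~[]~p2, w0
4. []~p2, w1
5. ~p2, w1
6. p2, w2
Accessibility: w0Rw0, w0Rw1, w0Rw2, w1Rw1, w2Rw2
Complete open branch: countermodel on an S4-frame, so not valid in S4, nor in K, T (the same frame is also a K-frame and a T-frame).

S5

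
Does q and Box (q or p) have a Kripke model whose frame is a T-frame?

Satisfiable (open branch found)

1. q and Box (q or p), 0
2. q, 0   [and-rule on 1]
3. Box (q or p), 0   [and-rule on 1]
4. q or p, 0   [Box-rule on 3 via 0R0]
5. p, 0   [or-rule on 4 (branches; this branch)]
Accessibility: 0R0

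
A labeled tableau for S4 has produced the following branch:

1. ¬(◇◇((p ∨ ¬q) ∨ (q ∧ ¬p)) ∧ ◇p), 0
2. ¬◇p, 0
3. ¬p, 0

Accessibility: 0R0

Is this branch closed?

There is no literal clash: for every atom and world, at most one sign appears.

No, open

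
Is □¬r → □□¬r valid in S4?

Valid

Tableau for the negation ¬(□¬r → □□¬r):
1. ¬(□¬r → □□¬r), w0
2. □¬r, w0
3. ¬□□¬r, w0
4. ¬r, w0
5. ¬□¬r, w1
6. ¬r, w1
7. r, w2
8. ¬r, w2
Accessibility: w0Rw0, w0Rw1, w0Rw2, w1Rw1, w1Rw2, w2Rw2
Branch closes: r and ¬r both at w2.
Every branch of the negation's tableau closes; the branch above is one of them.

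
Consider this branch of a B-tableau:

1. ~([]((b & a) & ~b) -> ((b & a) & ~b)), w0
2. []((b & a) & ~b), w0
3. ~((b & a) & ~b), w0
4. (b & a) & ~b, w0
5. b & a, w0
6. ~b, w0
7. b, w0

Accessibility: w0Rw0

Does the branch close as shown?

Closed

Both b and ~b appear at w0.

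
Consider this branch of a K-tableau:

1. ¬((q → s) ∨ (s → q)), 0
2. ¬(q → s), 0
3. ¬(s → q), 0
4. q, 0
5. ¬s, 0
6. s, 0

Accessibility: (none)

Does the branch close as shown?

Closed

Both s and ¬s appear at 0.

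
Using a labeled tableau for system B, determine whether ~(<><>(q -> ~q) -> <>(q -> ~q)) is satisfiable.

Satisfiable (open branch found)

1. ~(<><>(q -> ~q) -> <>(q -> ~q)), w0
2. <><>(q -> ~q), w0   [~->-rule on 1]
3. ~<>(q -> ~q), w0   [~->-rule on 1]
4. ~(q -> ~q), w0   [~<>-rule on 3 via w0Rw0]
5. q, w0   [~->-rule on 4]
6. <>(q -> ~q), w1   [<>-rule on 2: fresh world w1, w0Rw1]
7. ~(q -> ~q), w1   [~<>-rule on 3 via w0Rw1]
8. q, w1   [~->-rule on 7]
9. q -> ~q, w2   [<>-rule on 6: fresh world w2, w1Rw2]
10. ~q, w2   [->-rule on 9 (branches; this branch)]
Accessibility: w0Rw0, w0Rw1, w1Rw0, w1Rw1, w1Rw2, w2Rw1, w2Rw2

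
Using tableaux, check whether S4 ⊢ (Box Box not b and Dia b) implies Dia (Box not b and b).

Valid in S4

Tableau for the negation not ((Box Box not b and Dia b) implies Dia (Box not b and b)):
1. not ((Box Box not b and Dia b) implies Dia (Box not b and b)), w0
2. Box Box not b and Dia b, w0
3. not Dia (Box not b and b), w0
4. Box Box not b, w0
5. Dia b, w0
6. not (Box not b and b), w0
7. Box not b, w0
8. not b, w0
9. b, w1
10. not (Box not b and b), w1
11. Box not b, w1
12. not b, w1
Accessibility: w0Rw0, w0Rw1, w1Rw1
Branch closes: b and not b both at w1.
All branches of the negation close; one closing branch shown above.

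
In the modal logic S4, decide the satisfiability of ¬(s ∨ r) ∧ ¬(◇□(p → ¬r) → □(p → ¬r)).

1. ¬(s ∨ r) ∧ ¬(◇□(p → ¬r) → □(p → ¬r)), 0
2. ¬(s ∨ r), 0   [∧-rule on 1]
3. ¬(◇□(p → ¬r) → □(p → ¬r)), 0   [∧-rule on 1]
4. ¬s, 0   [¬∨-rule on 2]
5. ¬r, 0   [¬∨-rule on 2]
6. ◇□(p → ¬r), 0   [¬→-rule on 3]
7. ¬□(p → ¬r), 0   [¬→-rule on 3]
8. □(p → ¬r), 1   [◇-rule on 6: fresh world 1, 0R1]
9. p → ¬r, 1   [□-rule on 8 via 1R1]
10. ¬r, 1   [→-rule on 9 (branches; this branch)]
11. ¬(p → ¬r), 2   [¬□-rule on 7: fresh world 2, 0R2]
12. p, 2   [¬→-rule on 11]
13. r, 2   [¬→-rule on 11]
Accessibility: 0R0, 0R1, 0R2, 1R1, 2R2

Satisfiable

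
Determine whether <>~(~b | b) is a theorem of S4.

Not valid

Tableau for the negation ~<>~(~b | b):
1. ~<>~(~b | b), 0
2. ~b | b, 0
3. b, 0
Accessibility: 0R0
The negation has an open branch (countermodel exists).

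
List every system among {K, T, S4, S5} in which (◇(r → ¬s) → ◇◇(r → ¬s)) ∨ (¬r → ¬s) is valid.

T-tableau for the negation ¬((◇(r → ¬s) → ◇◇(r → ¬s)) ∨ (¬r → ¬s)):
1. ¬((◇(r → ¬s) → ◇◇(r → ¬s)) ∨ (¬r → ¬s)), u
2. ¬(◇(r → ¬s) → ◇◇(r → ¬s)), u
3. ¬(¬r → ¬s), u
4. ◇(r → ¬s), u
5. ¬◇◇(r → ¬s), u
6. ¬r, u
7. s, u
8. ¬◇(r → ¬s), u
9. ¬(r → ¬s), u
10. r, u
Accessibility: uRu
Branch closes: r and ¬r both at u.
Every branch closes (one shown): valid in T, hence also in S4, S5 (every theorem of T is a theorem of S4 and S5).
K-tableau for the negation ¬((◇(r → ¬s) → ◇◇(r → ¬s)) ∨ (¬r → ¬s)):
1. ¬((◇(r → ¬s) → ◇◇(r → ¬s)) ∨ (¬r → ¬s)), u
2. ¬(◇(r → ¬s) → ◇◇(r → ¬s)), u
3. ¬(¬r → ¬s), u
4. ◇(r → ¬s), u
5. ¬◇◇(r → ¬s), u
6. ¬r, u
7. s, u
8. r → ¬s, v
9. ¬◇(r → ¬s), v
10. ¬s, v
Accessibility: uRv
Complete open branch: countermodel on a K-frame, so not valid in K.

T, S4, S5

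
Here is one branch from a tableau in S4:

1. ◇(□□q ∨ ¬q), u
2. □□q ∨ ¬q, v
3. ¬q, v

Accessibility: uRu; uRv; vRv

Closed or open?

No, open

No atom appears with both signs at the same world.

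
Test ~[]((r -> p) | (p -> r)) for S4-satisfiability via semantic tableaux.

1. ~[]((r -> p) | (p -> r)), w0
2. ~((r -> p) | (p -> r)), w1
3. ~(r -> p), w1
4. ~(p -> r), w1
5. r, w1
6. ~p, w1
7. p, w1
8. ~r, w1
Accessibility: w0Rw0, w0Rw1, w1Rw1
Branch closes: p and ~p both at w1.
Every branch closes; the branch above is one of them.

Unsatisfiable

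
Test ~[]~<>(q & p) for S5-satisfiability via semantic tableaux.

Yes, satisfiable

1. ~[]~<>(q & p), w0
2. <>(q & p), w1
3. q & p, w2
4. q, w2
5. p, w2
Accessibility: w0Rw0, w0Rw1, w0Rw2, w1Rw0, w1Rw1, w1Rw2, w2Rw0, w2Rw1, w2Rw2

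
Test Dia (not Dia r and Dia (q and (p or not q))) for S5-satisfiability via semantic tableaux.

1. Dia (not Dia r and Dia (q and (p or not q))), w0
2. not Dia r and Dia (q and (p or not q)), w1   [Dia-rule on 1: fresh world w1, w0Rw1]
3. not Dia r, w1   [and-rule on 2]
4. Dia (q and (p or not q)), w1   [and-rule on 2]
5. not r, w0   [neg-Dia-rule on 3 via w1Rw0]
6. not r, w1   [neg-Dia-rule on 3 via w1Rw1]
7. q and (p or not q), w2   [Dia-rule on 4: fresh world w2, w1Rw2]
8. q, w2   [and-rule on 7]
9. p or not q, w2   [and-rule on 7]
10. not r, w2   [neg-Dia-rule on 3 via w1Rw2]
11. p, w2   [or-rule on 9 (branches; this branch)]
Accessibility: w0Rw0, w0Rw1, w0Rw2, w1Rw0, w1Rw1, w1Rw2, w2Rw0, w2Rw1, w2Rw2

Yes, satisfiable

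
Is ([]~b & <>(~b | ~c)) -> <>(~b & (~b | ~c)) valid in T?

Valid

Tableau for the negation ~(([]~b & <>(~b | ~c)) -> <>(~b & (~b | ~c))):
1. ~(([]~b & <>(~b | ~c)) -> <>(~b & (~b | ~c))), w0
2. []~b & <>(~b | ~c), w0   [~->-rule on 1]
3. ~<>(~b & (~b | ~c)), w0   [~->-rule on 1]
4. []~b, w0   [&-rule on 2]
5. <>(~b | ~c), w0   [&-rule on 2]
6. ~(~b & (~b | ~c)), w0   [~<>-rule on 3 via w0Rw0]
7. ~b, w0   [[]-rule on 4 via w0Rw0]
8. ~(~b | ~c), w0   [~&-rule on 6 (branches; this branch)]
9. b, w0   [~|-rule on 8]
10. c, w0   [~|-rule on 8]
Accessibility: w0Rw0
Branch closes: b and ~b both at w0.
All branches of the negation close; one closing branch shown above.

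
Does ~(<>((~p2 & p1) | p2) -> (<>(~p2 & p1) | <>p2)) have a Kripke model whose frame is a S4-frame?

1. ~(<>((~p2 & p1) | p2) -> (<>(~p2 & p1) | <>p2)), w0
2. <>((~p2 & p1) | p2), w0
3. ~(<>(~p2 & p1) | <>p2), w0
4. ~<>(~p2 & p1), w0
5. ~<>p2, w0
6. ~(~p2 & p1), w0
7. ~p2, w0
8. ~p1, w0
9. (~p2 & p1) | p2, w1
10. ~(~p2 & p1), w1
11. ~p2, w1
12. ~p2 & p1, w1
13. p1, w1
14. ~p1, w1
Accessibility: w0Rw0, w0Rw1, w1Rw1
Branch closes: p1 and ~p1 both at w1.
Every branch closes; the branch above is one of them.

Unsatisfiable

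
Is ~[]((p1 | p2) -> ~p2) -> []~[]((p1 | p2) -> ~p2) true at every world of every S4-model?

Tableau for the negation ~(~[]((p1 | p2) -> ~p2) -> []~[]((p1 | p2) -> ~p2)):
1. ~(~[]((p1 | p2) -> ~p2) -> []~[]((p1 | p2) -> ~p2)), w0
2. ~[]((p1 | p2) -> ~p2), w0   [~->-rule on 1]
3. ~[]~[]((p1 | p2) -> ~p2), w0   [~->-rule on 1]
4. ~((p1 | p2) -> ~p2), w1   [~[]-rule on 2: fresh world w1, w0Rw1]
5. p1 | p2, w1   [~->-rule on 4]
6. p2, w1   [~->-rule on 4]
7. []((p1 | p2) -> ~p2), w2   [~[]-rule on 3: fresh world w2, w0Rw2]
8. (p1 | p2) -> ~p2, w2   [[]-rule on 7 via w2Rw2]
9. ~p2, w2   [->-rule on 8 (branches; this branch)]
Accessibility: w0Rw0, w0Rw1, w0Rw2, w1Rw1, w2Rw2
The negation has an open branch (countermodel exists).

No, not valid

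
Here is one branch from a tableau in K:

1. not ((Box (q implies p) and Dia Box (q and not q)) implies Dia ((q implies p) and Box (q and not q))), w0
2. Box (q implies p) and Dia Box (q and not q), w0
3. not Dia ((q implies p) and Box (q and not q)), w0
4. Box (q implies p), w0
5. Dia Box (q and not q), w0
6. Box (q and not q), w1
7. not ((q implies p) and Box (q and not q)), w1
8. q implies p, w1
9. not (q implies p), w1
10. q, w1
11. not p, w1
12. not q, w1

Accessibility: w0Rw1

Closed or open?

Both q and not q appear at w1.

Yes, closed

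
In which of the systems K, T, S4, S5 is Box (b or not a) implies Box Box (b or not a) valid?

S4-tableau for the negation not (Box (b or not a) implies Box Box (b or not a)):
1. not (Box (b or not a) implies Box Box (b or not a)), w0
2. Box (b or not a), w0
3. not Box Box (b or not a), w0
4. b or not a, w0
5. not a, w0
6. not Box (b or not a), w1
7. b or not a, w1
8. not a, w1
9. not (b or not a), w2
10. not b, w2
11. a, w2
12. b or not a, w2
13. not a, w2
Accessibility: w0Rw0, w0Rw1, w0Rw2, w1Rw1, w1Rw2, w2Rw2
Branch closes: a and not a both at w2.
Every branch closes (one shown): valid in S4, hence also in S5 (every theorem of S4 is a theorem of S5).
T-tableau for the negation not (Box (b or not a) implies Box Box (b or not a)):
1. not (Box (b or not a) implies Box Box (b or not a)), w0
2. Box (b or not a), w0
3. not Box Box (b or not a), w0
4. b or not a, w0
5. not a, w0
6. not Box (b or not a), w1
7. b or not a, w1
8. not a, w1
9. not (b or not a), w2
10. not b, w2
11. a, w2
Accessibility: w0Rw0, w0Rw1, w1Rw1, w1Rw2, w2Rw2
Complete open branch: countermodel on a T-frame, so not valid in T, nor in K (the same frame is also a K-frame).

S4, S5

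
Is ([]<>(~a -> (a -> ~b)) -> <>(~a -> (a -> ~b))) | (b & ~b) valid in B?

Tableau for the negation ~(([]<>(~a -> (a -> ~b)) -> <>(~a -> (a -> ~b))) | (b & ~b)):
1. ~(([]<>(~a -> (a -> ~b)) -> <>(~a -> (a -> ~b))) | (b & ~b)), u
2. ~([]<>(~a -> (a -> ~b)) -> <>(~a -> (a -> ~b))), u
3. ~(b & ~b), u
4. []<>(~a -> (a -> ~b)), u
5. ~<>(~a -> (a -> ~b)), u
6. <>(~a -> (a -> ~b)), u
7. ~(~a -> (a -> ~b)), u
8. ~a, u
9. ~(a -> ~b), u
10. a, u
11. b, u
Accessibility: uRu
Branch closes: a and ~a both at u.
Every branch of the negation's tableau closes; the branch above is one of them.

Yes, valid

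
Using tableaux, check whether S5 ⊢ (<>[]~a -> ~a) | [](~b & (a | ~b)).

Valid in S5

Tableau for the negation ~((<>[]~a -> ~a) | [](~b & (a | ~b))):
1. ~((<>[]~a -> ~a) | [](~b & (a | ~b))), 0
2. ~(<>[]~a -> ~a), 0   [~|-rule on 1]
3. ~[](~b & (a | ~b)), 0   [~|-rule on 1]
4. <>[]~a, 0   [~->-rule on 2]
5. a, 0   [~->-rule on 2]
6. ~(~b & (a | ~b)), 1   [~[]-rule on 3: fresh world 1, 0R1]
7. ~(a | ~b), 1   [~&-rule on 6 (branches; this branch)]
8. ~a, 1   [~|-rule on 7]
9. b, 1   [~|-rule on 7]
10. []~a, 2   [<>-rule on 4: fresh world 2, 0R2]
11. ~a, 0   [[]-rule on 10 via 2R0]
Accessibility: 0R0, 0R1, 0R2, 1R0, 1R1, 1R2, 2R0, 2R1, 2R2
Branch closes: a and ~a both at 0.
All branches of the negation close; one closing branch shown above.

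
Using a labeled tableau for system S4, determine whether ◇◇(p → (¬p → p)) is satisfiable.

Yes, satisfiable

1. ◇◇(p → (¬p → p)), 0
2. ◇(p → (¬p → p)), 1
3. p → (¬p → p), 2
4. ¬p → p, 2
5. p, 2
Accessibility: 0R0, 0R1, 0R2, 1R1, 1R2, 2R2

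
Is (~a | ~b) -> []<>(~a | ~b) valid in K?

Not valid

Tableau for the negation ~((~a | ~b) -> []<>(~a | ~b)):
1. ~((~a | ~b) -> []<>(~a | ~b)), u
2. ~a | ~b, u   [~->-rule on 1]
3. ~[]<>(~a | ~b), u   [~->-rule on 1]
4. ~b, u   [|-rule on 2 (branches; this branch)]
5. ~<>(~a | ~b), v   [~[]-rule on 3: fresh world v, uRv]
Accessibility: uRv
The negation has an open branch (countermodel exists).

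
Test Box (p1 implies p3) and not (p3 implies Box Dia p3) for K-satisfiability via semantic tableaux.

Yes, satisfiable

1. Box (p1 implies p3) and not (p3 implies Box Dia p3), u
2. Box (p1 implies p3), u
3. not (p3 implies Box Dia p3), u
4. p3, u
5. not Box Dia p3, u
6. not Dia p3, v
7. p1 implies p3, v
8. p3, v
Accessibility: uRv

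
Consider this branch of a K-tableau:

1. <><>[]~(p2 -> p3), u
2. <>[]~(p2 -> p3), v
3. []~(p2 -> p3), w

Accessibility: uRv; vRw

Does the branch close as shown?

No, open

There is no literal clash: for every atom and world, at most one sign appears.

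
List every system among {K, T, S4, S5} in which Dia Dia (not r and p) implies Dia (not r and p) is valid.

S4-tableau for the negation not (Dia Dia (not r and p) implies Dia (not r and p)):
1. not (Dia Dia (not r and p) implies Dia (not r and p)), 0
2. Dia Dia (not r and p), 0
3. not Dia (not r and p), 0
4. not (not r and p), 0
5. not p, 0
6. Dia (not r and p), 1
7. not (not r and p), 1
8. not p, 1
9. not r and p, 2
10. not r, 2
11. p, 2
12. not (not r and p), 2
13. not p, 2
Accessibility: 0R0, 0R1, 0R2, 1R1, 1R2, 2R2
Branch closes: p and not p both at 2.
Every branch closes (one shown): valid in S4, hence also in S5 (every theorem of S4 is a theorem of S5).
T-tableau for the negation not (Dia Dia (not r and p) implies Dia (not r and p)):
1. not (Dia Dia (not r and p) implies Dia (not r and p)), 0
2. Dia Dia (not r and p), 0
3. not Dia (not r and p), 0
4. not (not r and p), 0
5. not p, 0
6. Dia (not r and p), 1
7. not (not r and p), 1
8. not p, 1
9. not r and p, 2
10. not r, 2
11. p, 2
Accessibility: 0R0, 0R1, 1R1, 1R2, 2R2
Complete open branch: countermodel on a T-frame, so not valid in T, nor in K (the same frame is also a K-frame).

S4, S5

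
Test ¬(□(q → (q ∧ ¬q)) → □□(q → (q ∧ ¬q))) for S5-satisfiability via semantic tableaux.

No, unsatisfiable

1. ¬(□(q → (q ∧ ¬q)) → □□(q → (q ∧ ¬q))), w0
2. □(q → (q ∧ ¬q)), w0   [¬→-rule on 1]
3. ¬□□(q → (q ∧ ¬q)), w0   [¬→-rule on 1]
4. q → (q ∧ ¬q), w0   [□-rule on 2 via w0Rw0]
5. ¬q, w0   [→-rule on 4 (branches; this branch)]
6. ¬□(q → (q ∧ ¬q)), w1   [¬□-rule on 3: fresh world w1, w0Rw1]
7. q → (q ∧ ¬q), w1   [□-rule on 2 via w0Rw1]
8. ¬q, w1   [→-rule on 7 (branches; this branch)]
9. ¬(q → (q ∧ ¬q)), w2   [¬□-rule on 6: fresh world w2, w1Rw2]
10. q, w2   [¬→-rule on 9]
11. ¬(q ∧ ¬q), w2   [¬→-rule on 9]
12. q → (q ∧ ¬q), w2   [□-rule on 2 via w0Rw2]
13. q ∧ ¬q, w2   [→-rule on 12 (branches; this branch)]
14. ¬q, w2   [∧-rule on 13]
Accessibility: w0Rw0, w0Rw1, w0Rw2, w1Rw0, w1Rw1, w1Rw2, w2Rw0, w2Rw1, w2Rw2
Branch closes: q and ¬q both at w2.
All branches of the tableau close; one closing branch shown above.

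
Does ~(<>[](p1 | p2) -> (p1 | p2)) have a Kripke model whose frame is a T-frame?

Yes, satisfiable

1. ~(<>[](p1 | p2) -> (p1 | p2)), w0
2. <>[](p1 | p2), w0   [~->-rule on 1]
3. ~(p1 | p2), w0   [~->-rule on 1]
4. ~p1, w0   [~|-rule on 3]
5. ~p2, w0   [~|-rule on 3]
6. [](p1 | p2), w1   [<>-rule on 2: fresh world w1, w0Rw1]
7. p1 | p2, w1   [[]-rule on 6 via w1Rw1]
8. p2, w1   [|-rule on 7 (branches; this branch)]
Accessibility: w0Rw0, w0Rw1, w1Rw1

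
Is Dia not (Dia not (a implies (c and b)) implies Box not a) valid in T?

Tableau for the negation not Dia not (Dia not (a implies (c and b)) implies Box not a):
1. not Dia not (Dia not (a implies (c and b)) implies Box not a), u
2. Dia not (a implies (c and b)) implies Box not a, u
3. Box not a, u
4. not a, u
Accessibility: uRu
The negation has an open branch (countermodel exists).

Invalid (countermodel exists)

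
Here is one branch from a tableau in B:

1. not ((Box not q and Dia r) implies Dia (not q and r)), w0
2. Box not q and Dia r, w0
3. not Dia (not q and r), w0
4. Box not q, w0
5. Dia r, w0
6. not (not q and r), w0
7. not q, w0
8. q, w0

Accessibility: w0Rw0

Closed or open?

Closed

Both q and not q appear at w0.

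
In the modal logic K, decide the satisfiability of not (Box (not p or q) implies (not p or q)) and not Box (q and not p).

1. not (Box (not p or q) implies (not p or q)) and not Box (q and not p), 0
2. not (Box (not p or q) implies (not p or q)), 0
3. not Box (q and not p), 0
4. Box (not p or q), 0
5. not (not p or q), 0
6. p, 0
7. not q, 0
8. not (q and not p), 1
9. not p or q, 1
10. p, 1
11. q, 1
Accessibility: 0R1

Satisfiable (open branch found)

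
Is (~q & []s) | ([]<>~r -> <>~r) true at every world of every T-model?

Valid in T

Tableau for the negation ~((~q & []s) | ([]<>~r -> <>~r)):
1. ~((~q & []s) | ([]<>~r -> <>~r)), w0
2. ~(~q & []s), w0
3. ~([]<>~r -> <>~r), w0
4. []<>~r, w0
5. ~<>~r, w0
6. <>~r, w0
7. r, w0
8. ~[]s, w0
9. ~r, w1
10. <>~r, w1
11. r, w1
Accessibility: w0Rw0, w0Rw1, w1Rw1
Branch closes: r and ~r both at w1.
Every branch of the negation's tableau closes; the branch above is one of them.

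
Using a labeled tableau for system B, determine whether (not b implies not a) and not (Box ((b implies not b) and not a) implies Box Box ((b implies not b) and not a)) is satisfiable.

Satisfiable (open branch found)

1. (not b implies not a) and not (Box ((b implies not b) and not a) implies Box Box ((b implies not b) and not a)), u
2. not b implies not a, u
3. not (Box ((b implies not b) and not a) implies Box Box ((b implies not b) and not a)), u
4. Box ((b implies not b) and not a), u
5. not Box Box ((b implies not b) and not a), u
6. (b implies not b) and not a, u
7. b implies not b, u
8. not a, u
9. not b, u
10. not Box ((b implies not b) and not a), v
11. (b implies not b) and not a, v
12. b implies not b, v
13. not a, v
14. not b, v
15. not ((b implies not b) and not a), w
16. a, w
Accessibility: uRu, uRv, vRu, vRv, vRw, wRv, wRw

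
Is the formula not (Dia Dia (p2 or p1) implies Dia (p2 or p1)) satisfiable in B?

Satisfiable

1. not (Dia Dia (p2 or p1) implies Dia (p2 or p1)), w0
2. Dia Dia (p2 or p1), w0   [neg-implies-rule on 1]
3. not Dia (p2 or p1), w0   [neg-implies-rule on 1]
4. not (p2 or p1), w0   [neg-Dia-rule on 3 via w0Rw0]
5. not p2, w0   [neg-or-rule on 4]
6. not p1, w0   [neg-or-rule on 4]
7. Dia (p2 or p1), w1   [Dia-rule on 2: fresh world w1, w0Rw1]
8. not (p2 or p1), w1   [neg-Dia-rule on 3 via w0Rw1]
9. not p2, w1   [neg-or-rule on 8]
10. not p1, w1   [neg-or-rule on 8]
11. p2 or p1, w2   [Dia-rule on 7: fresh world w2, w1Rw2]
12. p1, w2   [or-rule on 11 (branches; this branch)]
Accessibility: w0Rw0, w0Rw1, w1Rw0, w1Rw1, w1Rw2, w2Rw1, w2Rw2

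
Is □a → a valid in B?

Tableau for the negation ¬(□a → a):
1. ¬(□a → a), u
2. □a, u
3. ¬a, u
4. a, u
Accessibility: uRu
Branch closes: a and ¬a both at u.
All branches of the negation close; one closing branch shown above.

Valid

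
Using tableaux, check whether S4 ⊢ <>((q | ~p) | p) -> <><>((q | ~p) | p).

Tableau for the negation ~(<>((q | ~p) | p) -> <><>((q | ~p) | p)):
1. ~(<>((q | ~p) | p) -> <><>((q | ~p) | p)), 0
2. <>((q | ~p) | p), 0
3. ~<><>((q | ~p) | p), 0
4. ~<>((q | ~p) | p), 0
5. ~((q | ~p) | p), 0
6. ~(q | ~p), 0
7. ~p, 0
8. ~q, 0
9. p, 0
Accessibility: 0R0
Branch closes: p and ~p both at 0.
All branches of the negation close; one closing branch shown above.

Valid in S4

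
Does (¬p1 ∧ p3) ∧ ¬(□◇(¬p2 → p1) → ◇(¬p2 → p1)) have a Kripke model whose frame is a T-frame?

Unsatisfiable (every branch closes)

1. (¬p1 ∧ p3) ∧ ¬(□◇(¬p2 → p1) → ◇(¬p2 → p1)), w0
2. ¬p1 ∧ p3, w0
3. ¬(□◇(¬p2 → p1) → ◇(¬p2 → p1)), w0
4. ¬p1, w0
5. p3, w0
6. □◇(¬p2 → p1), w0
7. ¬◇(¬p2 → p1), w0
8. ◇(¬p2 → p1), w0
9. ¬(¬p2 → p1), w0
10. ¬p2, w0
11. ¬p2 → p1, w1
12. ◇(¬p2 → p1), w1
13. ¬(¬p2 → p1), w1
14. ¬p2, w1
15. ¬p1, w1
16. p1, w1
Accessibility: w0Rw0, w0Rw1, w1Rw1
Branch closes: p1 and ¬p1 both at w1.
(One branch shown.) All branches close.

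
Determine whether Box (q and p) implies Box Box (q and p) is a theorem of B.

Tableau for the negation not (Box (q and p) implies Box Box (q and p)):
1. not (Box (q and p) implies Box Box (q and p)), 0
2. Box (q and p), 0
3. not Box Box (q and p), 0
4. q and p, 0
5. q, 0
6. p, 0
7. not Box (q and p), 1
8. q and p, 1
9. q, 1
10. p, 1
11. not (q and p), 2
12. not p, 2
Accessibility: 0R0, 0R1, 1R0, 1R1, 1R2, 2R1, 2R2
The negation has an open branch (countermodel exists).

No, not valid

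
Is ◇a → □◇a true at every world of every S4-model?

No, not valid

Tableau for the negation ¬(◇a → □◇a):
1. ¬(◇a → □◇a), 0
2. ◇a, 0   [¬→-rule on 1]
3. ¬□◇a, 0   [¬→-rule on 1]
4. a, 1   [◇-rule on 2: fresh world 1, 0R1]
5. ¬◇a, 2   [¬□-rule on 3: fresh world 2, 0R2]
6. ¬a, 2   [¬◇-rule on 5 via 2R2]
Accessibility: 0R0, 0R1, 0R2, 1R1, 2R2
The negation has an open branch (countermodel exists).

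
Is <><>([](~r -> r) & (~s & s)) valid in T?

Tableau for the negation ~<><>([](~r -> r) & (~s & s)):
1. ~<><>([](~r -> r) & (~s & s)), w0
2. ~<>([](~r -> r) & (~s & s)), w0
3. ~([](~r -> r) & (~s & s)), w0
4. ~(~s & s), w0
5. ~s, w0
Accessibility: w0Rw0
The negation has an open branch (countermodel exists).

Invalid (countermodel exists)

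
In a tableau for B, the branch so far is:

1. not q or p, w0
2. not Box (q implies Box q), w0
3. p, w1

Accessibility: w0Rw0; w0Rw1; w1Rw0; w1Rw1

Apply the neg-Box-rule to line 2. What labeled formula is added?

a fresh world w2 with w0Rw2, and not (q implies Box q) at w2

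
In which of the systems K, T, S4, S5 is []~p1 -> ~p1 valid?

T, S4, S5

T-tableau for the negation ~([]~p1 -> ~p1):
1. ~([]~p1 -> ~p1), 0
2. []~p1, 0   [~->-rule on 1]
3. p1, 0   [~->-rule on 1]
4. ~p1, 0   [[]-rule on 2 via 0R0]
Accessibility: 0R0
Branch closes: p1 and ~p1 both at 0.
Every branch closes (one shown): valid in T, hence also in S4, S5 (every theorem of T is a theorem of S4 and S5).
K-tableau for the negation ~([]~p1 -> ~p1):
1. ~([]~p1 -> ~p1), 0
2. []~p1, 0   [~->-rule on 1]
3. p1, 0   [~->-rule on 1]
Complete open branch: countermodel on a K-frame, so not valid in K.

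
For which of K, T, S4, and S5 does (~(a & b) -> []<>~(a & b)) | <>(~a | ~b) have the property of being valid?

T, S4, S5

T-tableau for the negation ~((~(a & b) -> []<>~(a & b)) | <>(~a | ~b)):
1. ~((~(a & b) -> []<>~(a & b)) | <>(~a | ~b)), u
2. ~(~(a & b) -> []<>~(a & b)), u
3. ~<>(~a | ~b), u
4. ~(a & b), u
5. ~[]<>~(a & b), u
6. ~(~a | ~b), u
7. a, u
8. b, u
9. ~b, u
Accessibility: uRu
Branch closes: b and ~b both at u.
Every branch closes (one shown): valid in T, hence also in S4, S5 (every theorem of T is a theorem of S4 and S5).
K-tableau for the negation ~((~(a & b) -> []<>~(a & b)) | <>(~a | ~b)):
1. ~((~(a & b) -> []<>~(a & b)) | <>(~a | ~b)), u
2. ~(~(a & b) -> []<>~(a & b)), u
3. ~<>(~a | ~b), u
4. ~(a & b), u
5. ~[]<>~(a & b), u
6. ~b, u
7. ~<>~(a & b), v
8. ~(~a | ~b), v
9. a, v
10. b, v
Accessibility: uRv
Complete open branch: countermodel on a K-frame, so not valid in K.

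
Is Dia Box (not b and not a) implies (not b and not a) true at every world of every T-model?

No, not valid

Tableau for the negation not (Dia Box (not b and not a) implies (not b and not a)):
1. not (Dia Box (not b and not a) implies (not b and not a)), u
2. Dia Box (not b and not a), u
3. not (not b and not a), u
4. a, u
5. Box (not b and not a), v
6. not b and not a, v
7. not b, v
8. not a, v
Accessibility: uRu, uRv, vRv
The negation has an open branch (countermodel exists).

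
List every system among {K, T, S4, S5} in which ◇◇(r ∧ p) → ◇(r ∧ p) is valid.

S4-tableau for the negation ¬(◇◇(r ∧ p) → ◇(r ∧ p)):
1. ¬(◇◇(r ∧ p) → ◇(r ∧ p)), 0
2. ◇◇(r ∧ p), 0   [¬→-rule on 1]
3. ¬◇(r ∧ p), 0   [¬→-rule on 1]
4. ¬(r ∧ p), 0   [¬◇-rule on 3 via 0R0]
5. ¬p, 0   [¬∧-rule on 4 (branches; this branch)]
6. ◇(r ∧ p), 1   [◇-rule on 2: fresh world 1, 0R1]
7. ¬(r ∧ p), 1   [¬◇-rule on 3 via 0R1]
8. ¬p, 1   [¬∧-rule on 7 (branches; this branch)]
9. r ∧ p, 2   [◇-rule on 6: fresh world 2, 1R2]
10. r, 2   [∧-rule on 9]
11. p, 2   [∧-rule on 9]
12. ¬(r ∧ p), 2   [¬◇-rule on 3 via 0R2]
13. ¬p, 2   [¬∧-rule on 12 (branches; this branch)]
Accessibility: 0R0, 0R1, 0R2, 1R1, 1R2, 2R2
Branch closes: p and ¬p both at 2.
Every branch closes (one shown): valid in S4, hence also in S5 (every theorem of S4 is a theorem of S5).
T-tableau for the negation ¬(◇◇(r ∧ p) → ◇(r ∧ p)):
1. ¬(◇◇(r ∧ p) → ◇(r ∧ p)), 0
2. ◇◇(r ∧ p), 0   [¬→-rule on 1]
3. ¬◇(r ∧ p), 0   [¬→-rule on 1]
4. ¬(r ∧ p), 0   [¬◇-rule on 3 via 0R0]
5. ¬p, 0   [¬∧-rule on 4 (branches; this branch)]
6. ◇(r ∧ p), 1   [◇-rule on 2: fresh world 1, 0R1]
7. ¬(r ∧ p), 1   [¬◇-rule on 3 via 0R1]
8. ¬p, 1   [¬∧-rule on 7 (branches; this branch)]
9. r ∧ p, 2   [◇-rule on 6: fresh world 2, 1R2]
10. r, 2   [∧-rule on 9]
11. p, 2   [∧-rule on 9]
Accessibility: 0R0, 0R1, 1R1, 1R2, 2R2
Complete open branch: countermodel on a T-frame, so not valid in T, nor in K (the same frame is also a K-frame).

S4, S5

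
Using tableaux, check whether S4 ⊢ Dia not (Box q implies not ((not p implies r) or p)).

Tableau for the negation not Dia not (Box q implies not ((not p implies r) or p)):
1. not Dia not (Box q implies not ((not p implies r) or p)), 0
2. Box q implies not ((not p implies r) or p), 0   [neg-Dia-rule on 1 via 0R0]
3. not ((not p implies r) or p), 0   [implies-rule on 2 (branches; this branch)]
4. not (not p implies r), 0   [neg-or-rule on 3]
5. not p, 0   [neg-or-rule on 3]
6. not r, 0   [neg-implies-rule on 4]
Accessibility: 0R0
The negation has an open branch (countermodel exists).

Not valid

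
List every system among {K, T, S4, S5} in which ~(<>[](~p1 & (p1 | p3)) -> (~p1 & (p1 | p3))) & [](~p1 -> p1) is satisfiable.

K

T-tableau for the formula:
1. ~(<>[](~p1 & (p1 | p3)) -> (~p1 & (p1 | p3))) & [](~p1 -> p1), 0
2. ~(<>[](~p1 & (p1 | p3)) -> (~p1 & (p1 | p3))), 0
3. [](~p1 -> p1), 0
4. <>[](~p1 & (p1 | p3)), 0
5. ~(~p1 & (p1 | p3)), 0
6. ~p1 -> p1, 0
7. p1, 0
8. [](~p1 & (p1 | p3)), 1
9. ~p1 -> p1, 1
10. ~p1 & (p1 | p3), 1
11. ~p1, 1
12. p1 | p3, 1
13. p1, 1
Accessibility: 0R0, 0R1, 1R1
Branch closes: p1 and ~p1 both at 1.
Every branch closes (one shown): unsatisfiable in T, hence also in S4, S5 (every S4/S5-frame is a T-frame).
K-tableau for the formula:
1. ~(<>[](~p1 & (p1 | p3)) -> (~p1 & (p1 | p3))) & [](~p1 -> p1), 0
2. ~(<>[](~p1 & (p1 | p3)) -> (~p1 & (p1 | p3))), 0
3. [](~p1 -> p1), 0
4. <>[](~p1 & (p1 | p3)), 0
5. ~(~p1 & (p1 | p3)), 0
6. ~(p1 | p3), 0
7. ~p1, 0
8. ~p3, 0
9. [](~p1 & (p1 | p3)), 1
10. ~p1 -> p1, 1
11. p1, 1
Accessibility: 0R1
Complete open branch: satisfiable in K.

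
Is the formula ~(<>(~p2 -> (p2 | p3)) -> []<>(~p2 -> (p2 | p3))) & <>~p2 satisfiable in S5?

1. ~(<>(~p2 -> (p2 | p3)) -> []<>(~p2 -> (p2 | p3))) & <>~p2, u
2. ~(<>(~p2 -> (p2 | p3)) -> []<>(~p2 -> (p2 | p3))), u
3. <>~p2, u
4. <>(~p2 -> (p2 | p3)), u
5. ~[]<>(~p2 -> (p2 | p3)), u
6. ~p2, v
7. ~p2 -> (p2 | p3), w
8. p2 | p3, w
9. p3, w
10. ~<>(~p2 -> (p2 | p3)), x
11. ~(~p2 -> (p2 | p3)), u
12. ~p2, u
13. ~(p2 | p3), u
14. ~p3, u
15. ~(~p2 -> (p2 | p3)), v
16. ~(p2 | p3), v
17. ~p3, v
18. ~(~p2 -> (p2 | p3)), w
19. ~p2, w
20. ~(p2 | p3), w
21. ~p3, w
Accessibility: uRu, uRv, uRw, uRx, vRu, vRv, vRw, vRx, wRu, wRv, wRw, wRx, xRu, xRv, xRw, xRx
Branch closes: p3 and ~p3 both at w.
All branches of the tableau close; one closing branch shown above.

Unsatisfiable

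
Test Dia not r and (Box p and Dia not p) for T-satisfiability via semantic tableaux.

Unsatisfiable (every branch closes)

1. Dia not r and (Box p and Dia not p), 0
2. Dia not r, 0
3. Box p and Dia not p, 0
4. Box p, 0
5. Dia not p, 0
6. p, 0
7. not r, 1
8. p, 1
9. not p, 2
10. p, 2
Accessibility: 0R0, 0R1, 0R2, 1R1, 2R2
Branch closes: p and not p both at 2.
(One branch shown.) All branches close.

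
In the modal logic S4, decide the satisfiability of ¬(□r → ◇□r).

Unsatisfiable

1. ¬(□r → ◇□r), w0
2. □r, w0
3. ¬◇□r, w0
4. r, w0
5. ¬□r, w0
6. ¬r, w1
7. r, w1
Accessibility: w0Rw0, w0Rw1, w1Rw1
Branch closes: r and ¬r both at w1.
All branches of the tableau close; one closing branch shown above.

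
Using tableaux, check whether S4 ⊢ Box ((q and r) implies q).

Valid in S4

Tableau for the negation not Box ((q and r) implies q):
1. not Box ((q and r) implies q), w0
2. not ((q and r) implies q), w1   [neg-Box-rule on 1: fresh world w1, w0Rw1]
3. q and r, w1   [neg-implies-rule on 2]
4. not q, w1   [neg-implies-rule on 2]
5. q, w1   [and-rule on 3]
6. r, w1   [and-rule on 3]
Accessibility: w0Rw0, w0Rw1, w1Rw1
Branch closes: q and not q both at w1.
Every branch of the negation's tableau closes; the branch above is one of them.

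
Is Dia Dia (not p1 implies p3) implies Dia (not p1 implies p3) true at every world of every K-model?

Tableau for the negation not (Dia Dia (not p1 implies p3) implies Dia (not p1 implies p3)):
1. not (Dia Dia (not p1 implies p3) implies Dia (not p1 implies p3)), 0
2. Dia Dia (not p1 implies p3), 0
3. not Dia (not p1 implies p3), 0
4. Dia (not p1 implies p3), 1
5. not (not p1 implies p3), 1
6. not p1, 1
7. not p3, 1
8. not p1 implies p3, 2
9. p3, 2
Accessibility: 0R1, 1R2
The negation has an open branch (countermodel exists).

Invalid (countermodel exists)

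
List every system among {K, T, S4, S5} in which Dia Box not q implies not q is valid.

S5-tableau for the negation not (Dia Box not q implies not q):
1. not (Dia Box not q implies not q), 0
2. Dia Box not q, 0
3. q, 0
4. Box not q, 1
5. not q, 0
Accessibility: 0R0, 0R1, 1R0, 1R1
Branch closes: q and not q both at 0.
Every branch closes (one shown): valid in S5.
S4-tableau for the negation not (Dia Box not q implies not q):
1. not (Dia Box not q implies not q), 0
2. Dia Box not q, 0
3. q, 0
4. Box not q, 1
5. not q, 1
Accessibility: 0R0, 0R1, 1R1
Complete open branch: countermodel on an S4-frame, so not valid in S4, nor in K, T (the same frame is also a K-frame and a T-frame).

S5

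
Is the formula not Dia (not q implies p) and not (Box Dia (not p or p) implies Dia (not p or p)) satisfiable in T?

Unsatisfiable (every branch closes)

1. not Dia (not q implies p) and not (Box Dia (not p or p) implies Dia (not p or p)), w0
2. not Dia (not q implies p), w0   [and-rule on 1]
3. not (Box Dia (not p or p) implies Dia (not p or p)), w0   [and-rule on 1]
4. Box Dia (not p or p), w0   [neg-implies-rule on 3]
5. not Dia (not p or p), w0   [neg-implies-rule on 3]
6. not (not q implies p), w0   [neg-Dia-rule on 2 via w0Rw0]
7. not q, w0   [neg-implies-rule on 6]
8. not p, w0   [neg-implies-rule on 6]
9. Dia (not p or p), w0   [Box-rule on 4 via w0Rw0]
10. not (not p or p), w0   [neg-Dia-rule on 5 via w0Rw0]
11. p, w0   [neg-or-rule on 10]
Accessibility: w0Rw0
Branch closes: p and not p both at w0.
All branches of the tableau close; one closing branch shown above.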